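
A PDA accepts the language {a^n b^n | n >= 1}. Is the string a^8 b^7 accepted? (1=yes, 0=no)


Language requires equal numbers of a's and b's
PDA pushes for each 'a', pops for each 'b'
Number of a's = 8
Number of b's = 7
8 != 7 -> Reject

0


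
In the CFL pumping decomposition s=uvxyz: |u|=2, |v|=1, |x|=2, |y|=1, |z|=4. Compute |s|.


|s| = |u| + |v| + |x| + |y| + |z|
= 2 + 1 + 2 + 1 + 4
= 3 + 2 + 5
= 5 + 5
= 10

10


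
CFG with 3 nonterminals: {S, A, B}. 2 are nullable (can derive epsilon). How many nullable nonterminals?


Nonterminals: {S, A, B}
A nonterminal is nullable if it can derive epsilon
Counting nullable nonterminals: 2
Total nullable = 2

2


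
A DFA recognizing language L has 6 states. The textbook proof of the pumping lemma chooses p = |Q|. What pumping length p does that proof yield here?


Pumping lemma for regular languages (standard proof):
Take p = |Q|, the number of DFA states.
Any string of length >= |Q| passes through |Q|+1 states while reading its first |Q| symbols,
so by pigeonhole some state repeats, giving the loop that can be pumped.
Here |Q| = 6
Therefore the proof uses p = 6

6


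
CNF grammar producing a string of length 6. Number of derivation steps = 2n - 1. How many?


Chomsky Normal Form derivation:
String length n = 6
Each step either:
  - Splits a nonterminal into two (n-1 such steps)
  - Converts a nonterminal to terminal (n such steps)
Total = (n-1) + n = 2n - 1
= 2(6) - 1
= 12 - 1
= 11

11


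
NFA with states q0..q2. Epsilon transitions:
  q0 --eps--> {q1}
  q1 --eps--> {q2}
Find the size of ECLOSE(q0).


Starting from q0
Initialize closure = {q0}
Follow epsilon from q0 -> add q1
Follow epsilon from q1 -> add q2
Final closure: {q0, q1, q2}
Size = 3

3


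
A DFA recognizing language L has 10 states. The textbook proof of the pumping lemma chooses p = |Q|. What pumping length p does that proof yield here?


Pumping lemma for regular languages (standard proof):
Take p = |Q|, the number of DFA states.
Any string of length >= |Q| passes through |Q|+1 states while reading its first |Q| symbols,
so by pigeonhole some state repeats, giving the loop that can be pumped.
Here |Q| = 10
Therefore the proof uses p = 10

10


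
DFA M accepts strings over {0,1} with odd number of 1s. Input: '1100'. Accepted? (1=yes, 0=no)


DFA has 2 states: q_even (start, accept=no) and q_odd
Processing string '1100' character by character:
  Position 0: read '1', 1-count=1 -> q_odd
  Position 1: read '1', 1-count=2 -> q_even
  Position 2: read '0', 1-count=2 -> q_even (no change)
  Position 3: read '0', 1-count=2 -> q_even (no change)
Final state: q_even, total 1s = 2 (even); the DFA requires an odd count -> reject

0


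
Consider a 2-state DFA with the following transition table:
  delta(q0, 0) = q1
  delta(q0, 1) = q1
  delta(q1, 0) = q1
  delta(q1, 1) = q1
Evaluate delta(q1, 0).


Looking up transition function:
delta(q1, 0) in the table
Row: q1, Column: 0
Result: q1

q1


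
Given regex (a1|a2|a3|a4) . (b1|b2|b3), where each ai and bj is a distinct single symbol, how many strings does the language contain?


First group: 4 alternatives
Second group: 3 alternatives
Concatenation: each choice from group 1 pairs with each from group 2
Total = 4 x 3 = 12

12


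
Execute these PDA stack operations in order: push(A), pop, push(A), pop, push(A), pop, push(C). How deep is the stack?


Tracing stack operations:
  push(A) -> stack = [A], depth=1
  pop -> removed A, stack = [], depth=0
  push(A) -> stack = [A], depth=1
  pop -> removed A, stack = [], depth=0
  push(A) -> stack = [A], depth=1
  pop -> removed A, stack = [], depth=0
  push(C) -> stack = [C], depth=1
Final depth = 1

1


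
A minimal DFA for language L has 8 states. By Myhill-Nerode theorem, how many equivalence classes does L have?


Myhill-Nerode theorem:
Number of equivalence classes = number of states in minimal DFA
Minimal DFA states = 8
Therefore equivalence classes = 8

8


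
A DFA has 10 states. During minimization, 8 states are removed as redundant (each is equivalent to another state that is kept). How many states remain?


Original DFA: 10 states
Redundant states removed: 8
Minimized states = original - removed
= 10 - 8
= 2

2


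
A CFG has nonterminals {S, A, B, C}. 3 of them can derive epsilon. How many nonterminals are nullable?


Nonterminals: {S, A, B, C}
A nonterminal is nullable if it can derive epsilon
Counting nullable nonterminals: 3
Total nullable = 3

3


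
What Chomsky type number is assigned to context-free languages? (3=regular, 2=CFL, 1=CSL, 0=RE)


Chomsky hierarchy levels:
  Type 3: Regular (DFA/NFA/regex)
  Type 2: Context-free (PDA)
  Type 1: Context-sensitive
  Type 0: Recursively enumerable (TM)
'context-free' corresponds to Type 2

2


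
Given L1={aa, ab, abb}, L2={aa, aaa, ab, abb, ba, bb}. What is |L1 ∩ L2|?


L1 = {aa, ab, abb}
L2 = {aa, aaa, ab, abb, ba, bb}
Checking each string in L1 against L2:
  'aa': in L2? Yes
  'ab': in L2? Yes
  'abb': in L2? Yes
Intersection = {aa, ab, abb}
|L1 ∩ L2| = 3

3


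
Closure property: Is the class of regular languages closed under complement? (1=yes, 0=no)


Regular languages are closed under all standard operations:
- Union: Yes (product construction)
- Intersection: Yes (product construction)
- Complement: Yes (swap accept/reject)
- Concatenation: Yes (NFA construction)
Operation: complement -> Closed

1


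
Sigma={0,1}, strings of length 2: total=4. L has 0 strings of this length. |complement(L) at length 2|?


Alphabet: {0,1}
String length: 2
Total strings of length 2 = 2^2 = 4
Strings in L = 0
Complement = total - |L|
= 4 - 0
= 4

4


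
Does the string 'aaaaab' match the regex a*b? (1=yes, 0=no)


Pattern: a*b
String: 'aaaaab'
Pattern requires: zero or more 'a's followed by exactly one 'b'
Found 5 leading 'a's
Remaining: 'b'
Remaining is exactly 'b' -> match
Result: 1

1


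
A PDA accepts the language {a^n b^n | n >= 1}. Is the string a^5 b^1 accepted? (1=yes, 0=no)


Language requires equal numbers of a's and b's
PDA pushes for each 'a', pops for each 'b'
Number of a's = 5
Number of b's = 1
5 != 1 -> Reject

0


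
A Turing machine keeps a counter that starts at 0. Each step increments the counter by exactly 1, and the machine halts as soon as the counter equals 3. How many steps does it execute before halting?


Counter starts at 0. Counting sequence:
  Step 1: counter = 1
  Step 2: counter = 2
  Step 3: counter = 3
Counter reached 3 -> halt
Total steps = 3

3


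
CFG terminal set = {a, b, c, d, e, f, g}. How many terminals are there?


Terminal symbols: a, b, c, d, e, f, g
Counting each: a (#1), b (#2), c (#3), d (#4), e (#5), f (#6), g (#7)
Total = 7

7


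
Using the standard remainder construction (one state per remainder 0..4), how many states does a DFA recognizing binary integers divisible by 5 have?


Divisibility by 5 is tracked via the remainder mod 5: 0, 1, ..., 4
The construction assigns one state to each remainder
Number of remainders = 5

5


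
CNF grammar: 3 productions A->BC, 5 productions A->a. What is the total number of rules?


CNF allows two rule forms:
  A -> BC (binary): 3 rules
  A -> a (terminal): 5 rules
Total = 3 + 5 = 8

8


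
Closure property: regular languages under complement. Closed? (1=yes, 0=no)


Regular languages are closed under:
- Union (DFA product construction)
- Intersection (DFA product construction)
- Complement (swap accept/reject states)
- Concatenation (NFA construction)
- Kleene star (NFA construction)
complement is in this list
Therefore: closed

1


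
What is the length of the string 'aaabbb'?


String: 'aaabbb'
Counting characters:
  'a' appears 3 time(s)
  'b' appears 3 time(s)
Total length = 3 + 3 = 6

6


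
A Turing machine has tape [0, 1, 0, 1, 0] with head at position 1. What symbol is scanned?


Tape: [0, 1, 0, 1, 0]
Positions: 0 1 2 3 4
Values:    0 1 0 1 0
Head at position 1
tape[1] = 1

1


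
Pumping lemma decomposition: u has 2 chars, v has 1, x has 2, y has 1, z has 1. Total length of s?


|s| = |u| + |v| + |x| + |y| + |z|
= 2 + 1 + 2 + 1 + 1
= 3 + 2 + 2
= 5 + 2
= 7

7


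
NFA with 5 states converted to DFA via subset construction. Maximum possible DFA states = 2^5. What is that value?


NFA has 5 states
Subset construction: each DFA state = subset of NFA states
Maximum subsets = 2^5
2^5 = 32

32


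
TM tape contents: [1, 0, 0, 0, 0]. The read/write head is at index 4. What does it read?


Tape: [1, 0, 0, 0, 0]
Positions: 0 1 2 3 4
Values:    1 0 0 0 0
Head at position 4
tape[4] = 0

0


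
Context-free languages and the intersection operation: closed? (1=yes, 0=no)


CFL closure properties:
  Closed under: union, concatenation, Kleene star
  NOT closed under: intersection, complement
Operation 'intersection' is in not-closed list -> No (not closed)

0


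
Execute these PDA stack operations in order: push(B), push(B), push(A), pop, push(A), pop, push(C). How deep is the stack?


Tracing stack operations:
  push(B) -> stack = [B], depth=1
  push(B) -> stack = [B,B], depth=2
  push(A) -> stack = [B,B,A], depth=3
  pop -> removed A, stack = [B,B], depth=2
  push(A) -> stack = [B,B,A], depth=3
  pop -> removed A, stack = [B,B], depth=2
  push(C) -> stack = [B,B,C], depth=3
Final depth = 3

3


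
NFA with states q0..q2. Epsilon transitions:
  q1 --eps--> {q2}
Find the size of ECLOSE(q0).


Starting from q0
Initialize closure = {q0}
q0 has no outgoing epsilon transitions -> nothing to add
Final closure: {q0}
Size = 1

1


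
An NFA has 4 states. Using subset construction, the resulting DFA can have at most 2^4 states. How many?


NFA has 4 states
Subset construction: each DFA state = subset of NFA states
Maximum subsets = 2^4
2^4 = 16

16


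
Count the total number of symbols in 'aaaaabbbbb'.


String: 'aaaaabbbbb'
Counting characters:
  'a' appears 5 time(s)
  'b' appears 5 time(s)
Total length = 5 + 5 = 10

10


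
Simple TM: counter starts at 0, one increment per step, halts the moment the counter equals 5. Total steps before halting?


Counter starts at 0. Counting sequence:
  Step 1: counter = 1
  Step 2: counter = 2
  Step 3: counter = 3
  Step 4: counter = 4
  Step 5: counter = 5
Counter reached 5 -> halt
Total steps = 5

5


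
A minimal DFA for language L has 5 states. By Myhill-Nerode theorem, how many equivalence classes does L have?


Myhill-Nerode theorem:
Number of equivalence classes = number of states in minimal DFA
Minimal DFA states = 5
Therefore equivalence classes = 5

5


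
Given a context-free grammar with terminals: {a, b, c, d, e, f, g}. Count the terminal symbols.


Terminal symbols: a, b, c, d, e, f, g
Counting each: a (#1), b (#2), c (#3), d (#4), e (#5), f (#6), g (#7)
Total = 7

7


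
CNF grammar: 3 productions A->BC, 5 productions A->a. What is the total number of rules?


CNF allows two rule forms:
  A -> BC (binary): 3 rules
  A -> a (terminal): 5 rules
Total = 3 + 5 = 8

8


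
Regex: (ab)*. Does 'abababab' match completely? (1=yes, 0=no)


Pattern: (ab)*
String: 'abababab'
Pattern requires: zero or more repetitions of 'ab'
Pairs: ['ab', 'ab', 'ab', 'ab']
All pairs are 'ab'? Yes
Result: 1

1


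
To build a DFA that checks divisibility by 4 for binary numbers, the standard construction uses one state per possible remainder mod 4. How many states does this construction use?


Divisibility by 4 is tracked via the remainder mod 4: 0, 1, ..., 3
The construction assigns one state to each remainder
Number of remainders = 4

4


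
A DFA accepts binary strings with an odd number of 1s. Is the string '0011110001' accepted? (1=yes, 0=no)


DFA has 2 states: q_even (start, accept=no) and q_odd
Processing string '0011110001' character by character:
  Position 0: read '0', 1-count=0 -> q_even (no change)
  Position 1: read '0', 1-count=0 -> q_even (no change)
  Position 2: read '1', 1-count=1 -> q_odd
  Position 3: read '1', 1-count=2 -> q_even
  Position 4: read '1', 1-count=3 -> q_odd
  Position 5: read '1', 1-count=4 -> q_even
  Position 6: read '0', 1-count=4 -> q_even (no change)
  Position 7: read '0', 1-count=4 -> q_even (no change)
  Position 8: read '0', 1-count=4 -> q_even (no change)
  Position 9: read '1', 1-count=5 -> q_odd
Final state: q_odd, total 1s = 5 (odd); the DFA requires an odd count -> accept

1


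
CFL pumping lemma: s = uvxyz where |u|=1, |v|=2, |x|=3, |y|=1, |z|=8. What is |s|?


|s| = |u| + |v| + |x| + |y| + |z|
= 1 + 2 + 3 + 1 + 8
= 3 + 3 + 9
= 6 + 9
= 15

15


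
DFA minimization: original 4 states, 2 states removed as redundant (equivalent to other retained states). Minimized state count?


Original DFA: 4 states
Redundant states removed: 2
Minimized states = original - removed
= 4 - 2
= 2

2


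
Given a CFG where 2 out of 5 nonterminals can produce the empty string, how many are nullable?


Nonterminals: {S, A, B, C, D}
A nonterminal is nullable if it can derive epsilon
Counting nullable nonterminals: 2
Total nullable = 2

2


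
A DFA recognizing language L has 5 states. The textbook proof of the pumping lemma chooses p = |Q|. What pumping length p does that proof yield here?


Pumping lemma for regular languages (standard proof):
Take p = |Q|, the number of DFA states.
Any string of length >= |Q| passes through |Q|+1 states while reading its first |Q| symbols,
so by pigeonhole some state repeats, giving the loop that can be pumped.
Here |Q| = 5
Therefore the proof uses p = 5

5


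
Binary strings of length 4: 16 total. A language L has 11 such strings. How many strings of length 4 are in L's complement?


Alphabet: {0,1}
String length: 4
Total strings of length 4 = 2^4 = 16
Strings in L = 11
Complement = total - |L|
= 16 - 11
= 5

5


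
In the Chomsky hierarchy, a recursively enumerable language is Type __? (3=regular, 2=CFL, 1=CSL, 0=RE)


Chomsky hierarchy levels:
  Type 3: Regular (DFA/NFA/regex)
  Type 2: Context-free (PDA)
  Type 1: Context-sensitive
  Type 0: Recursively enumerable (TM)
'recursively enumerable' corresponds to Type 0

0


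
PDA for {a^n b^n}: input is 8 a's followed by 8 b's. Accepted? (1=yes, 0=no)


Language requires equal numbers of a's and b's
PDA pushes for each 'a', pops for each 'b'
Number of a's = 8
Number of b's = 8
8 == 8 -> Accept

1


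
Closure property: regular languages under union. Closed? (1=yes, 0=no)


Regular languages are closed under:
- Union (DFA product construction)
- Intersection (DFA product construction)
- Complement (swap accept/reject states)
- Concatenation (NFA construction)
- Kleene star (NFA construction)
union is in this list
Therefore: closed

1


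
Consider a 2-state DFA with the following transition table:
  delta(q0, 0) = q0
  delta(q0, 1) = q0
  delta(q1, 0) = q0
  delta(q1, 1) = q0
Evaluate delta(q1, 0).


Looking up transition function:
delta(q1, 0) in the table
Row: q1, Column: 0
Result: q0

q0


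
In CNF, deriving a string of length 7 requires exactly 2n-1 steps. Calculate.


Chomsky Normal Form derivation:
String length n = 7
Each step either:
  - Splits a nonterminal into two (n-1 such steps)
  - Converts a nonterminal to terminal (n such steps)
Total = (n-1) + n = 2n - 1
= 2(7) - 1
= 14 - 1
= 13

13


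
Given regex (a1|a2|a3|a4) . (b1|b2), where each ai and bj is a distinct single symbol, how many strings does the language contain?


First group: 4 alternatives
Second group: 2 alternatives
Concatenation: each choice from group 1 pairs with each from group 2
Total = 4 x 2 = 8

8


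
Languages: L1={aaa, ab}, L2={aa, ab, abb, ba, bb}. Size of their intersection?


L1 = {aaa, ab}
L2 = {aa, ab, abb, ba, bb}
Checking each string in L1 against L2:
  'aaa': in L2? No
  'ab': in L2? Yes
Intersection = {ab}
|L1 ∩ L2| = 1

1


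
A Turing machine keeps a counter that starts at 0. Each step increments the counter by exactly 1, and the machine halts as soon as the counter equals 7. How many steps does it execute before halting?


Counter starts at 0. Counting sequence:
  Step 1: counter = 1
  Step 2: counter = 2
  Step 3: counter = 3
  Step 4: counter = 4
  Step 5: counter = 5
  Step 6: counter = 6
  Step 7: counter = 7
Counter reached 7 -> halt
Total steps = 7

7


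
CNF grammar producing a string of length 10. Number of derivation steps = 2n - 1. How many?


Chomsky Normal Form derivation:
String length n = 10
Each step either:
  - Splits a nonterminal into two (n-1 such steps)
  - Converts a nonterminal to terminal (n such steps)
Total = (n-1) + n = 2n - 1
= 2(10) - 1
= 20 - 1
= 19

19


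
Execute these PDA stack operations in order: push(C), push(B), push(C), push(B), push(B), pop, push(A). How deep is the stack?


Tracing stack operations:
  push(C) -> stack = [C], depth=1
  push(B) -> stack = [C,B], depth=2
  push(C) -> stack = [C,B,C], depth=3
  push(B) -> stack = [C,B,C,B], depth=4
  push(B) -> stack = [C,B,C,B,B], depth=5
  pop -> removed B, stack = [C,B,C,B], depth=4
  push(A) -> stack = [C,B,C,B,A], depth=5
Final depth = 5

5


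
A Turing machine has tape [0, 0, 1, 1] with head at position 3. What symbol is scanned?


Tape: [0, 0, 1, 1]
Positions: 0 1 2 3
Values:    0 0 1 1
Head at position 3
tape[3] = 1

1


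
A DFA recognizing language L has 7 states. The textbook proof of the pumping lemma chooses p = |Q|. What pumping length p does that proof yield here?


Pumping lemma for regular languages (standard proof):
Take p = |Q|, the number of DFA states.
Any string of length >= |Q| passes through |Q|+1 states while reading its first |Q| symbols,
so by pigeonhole some state repeats, giving the loop that can be pumped.
Here |Q| = 7
Therefore the proof uses p = 7

7


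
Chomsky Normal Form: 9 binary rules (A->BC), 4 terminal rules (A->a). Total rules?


CNF allows two rule forms:
  A -> BC (binary): 9 rules
  A -> a (terminal): 4 rules
Total = 9 + 4 = 13

13


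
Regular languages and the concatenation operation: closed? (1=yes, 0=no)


Regular languages are closed under all standard operations:
- Union: Yes (product construction)
- Intersection: Yes (product construction)
- Complement: Yes (swap accept/reject)
- Concatenation: Yes (NFA construction)
Operation: concatenation -> Closed

1


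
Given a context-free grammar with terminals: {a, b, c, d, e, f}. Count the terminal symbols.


Terminal symbols: a, b, c, d, e, f
Counting each: a (#1), b (#2), c (#3), d (#4), e (#5), f (#6)
Total = 6

6


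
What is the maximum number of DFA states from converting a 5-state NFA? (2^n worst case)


NFA has 5 states
Subset construction: each DFA state = subset of NFA states
Maximum subsets = 2^5
2^5 = 32

32


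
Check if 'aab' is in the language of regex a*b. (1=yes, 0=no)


Pattern: a*b
String: 'aab'
Pattern requires: zero or more 'a's followed by exactly one 'b'
Found 2 leading 'a's
Remaining: 'b'
Remaining is exactly 'b' -> match
Result: 1

1


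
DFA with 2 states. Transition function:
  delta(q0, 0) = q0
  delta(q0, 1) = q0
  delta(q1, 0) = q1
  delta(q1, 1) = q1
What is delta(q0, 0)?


Looking up transition function:
delta(q0, 0) in the table
Row: q0, Column: 0
Result: q0

q0


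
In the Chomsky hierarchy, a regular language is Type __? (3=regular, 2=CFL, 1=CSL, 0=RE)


Chomsky hierarchy levels:
  Type 3: Regular (DFA/NFA/regex)
  Type 2: Context-free (PDA)
  Type 1: Context-sensitive
  Type 0: Recursively enumerable (TM)
'regular' corresponds to Type 3

3


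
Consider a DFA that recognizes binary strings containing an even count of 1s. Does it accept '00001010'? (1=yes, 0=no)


DFA has 2 states: q_even (start, accept=yes) and q_odd
Processing string '00001010' character by character:
  Position 0: read '0', 1-count=0 -> q_even (no change)
  Position 1: read '0', 1-count=0 -> q_even (no change)
  Position 2: read '0', 1-count=0 -> q_even (no change)
  Position 3: read '0', 1-count=0 -> q_even (no change)
  Position 4: read '1', 1-count=1 -> q_odd
  Position 5: read '0', 1-count=1 -> q_odd (no change)
  Position 6: read '1', 1-count=2 -> q_even
  Position 7: read '0', 1-count=2 -> q_even (no change)
Final state: q_even, total 1s = 2 (even); the DFA requires an even count -> accept

1


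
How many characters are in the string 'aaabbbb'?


String: 'aaabbbb'
Counting characters:
  'a' appears 3 time(s)
  'b' appears 4 time(s)
Total length = 3 + 4 = 7

7


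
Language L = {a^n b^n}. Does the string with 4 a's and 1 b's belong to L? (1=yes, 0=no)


Language requires equal numbers of a's and b's
PDA pushes for each 'a', pops for each 'b'
Number of a's = 4
Number of b's = 1
4 != 1 -> Reject

0


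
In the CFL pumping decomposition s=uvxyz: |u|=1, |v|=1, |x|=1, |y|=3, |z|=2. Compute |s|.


|s| = |u| + |v| + |x| + |y| + |z|
= 1 + 1 + 1 + 3 + 2
= 2 + 1 + 5
= 3 + 5
= 8

8


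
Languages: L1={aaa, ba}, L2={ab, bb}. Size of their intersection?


L1 = {aaa, ba}
L2 = {ab, bb}
Checking each string in L1 against L2:
  'aaa': in L2? No
  'ba': in L2? No
Intersection = {}
|L1 ∩ L2| = 0

0


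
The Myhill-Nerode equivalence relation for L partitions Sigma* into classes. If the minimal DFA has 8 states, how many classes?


Myhill-Nerode theorem:
Number of equivalence classes = number of states in minimal DFA
Minimal DFA states = 8
Therefore equivalence classes = 8

8


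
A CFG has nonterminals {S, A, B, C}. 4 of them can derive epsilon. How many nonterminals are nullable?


Nonterminals: {S, A, B, C}
A nonterminal is nullable if it can derive epsilon
Counting nullable nonterminals: 4
Total nullable = 4

4


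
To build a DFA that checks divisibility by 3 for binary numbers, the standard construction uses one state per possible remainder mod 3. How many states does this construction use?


Divisibility by 3 is tracked via the remainder mod 3: 0, 1, ..., 2
The construction assigns one state to each remainder
Number of remainders = 3

3


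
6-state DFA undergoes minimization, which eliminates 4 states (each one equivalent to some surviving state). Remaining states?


Original DFA: 6 states
Redundant states removed: 4
Minimized states = original - removed
= 6 - 4
= 2

2


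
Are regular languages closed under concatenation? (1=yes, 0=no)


Regular languages are closed under:
- Union (DFA product construction)
- Intersection (DFA product construction)
- Complement (swap accept/reject states)
- Concatenation (NFA construction)
- Kleene star (NFA construction)
concatenation is in this list
Therefore: closed

1


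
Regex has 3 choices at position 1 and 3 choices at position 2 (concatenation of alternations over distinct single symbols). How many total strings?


First group: 3 alternatives
Second group: 3 alternatives
Concatenation: each choice from group 1 pairs with each from group 2
Total = 3 x 3 = 9

9


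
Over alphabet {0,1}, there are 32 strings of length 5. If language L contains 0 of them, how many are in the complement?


Alphabet: {0,1}
String length: 5
Total strings of length 5 = 2^5 = 32
Strings in L = 0
Complement = total - |L|
= 32 - 0
= 32

32


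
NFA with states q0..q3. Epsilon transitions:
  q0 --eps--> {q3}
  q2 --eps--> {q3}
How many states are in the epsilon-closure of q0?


Starting from q0
Initialize closure = {q0}
Follow epsilon from q0 -> add q3
Final closure: {q0, q3}
Size = 2

2


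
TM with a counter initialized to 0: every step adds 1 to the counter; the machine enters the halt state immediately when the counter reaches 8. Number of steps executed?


Counter starts at 0. Counting sequence:
  Step 1: counter = 1
  Step 2: counter = 2
  Step 3: counter = 3
  Step 4: counter = 4
  Step 5: counter = 5
  Step 6: counter = 6
  Step 7: counter = 7
  Step 8: counter = 8
Counter reached 8 -> halt
Total steps = 8

8


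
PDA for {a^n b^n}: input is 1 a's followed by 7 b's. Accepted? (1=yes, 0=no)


Language requires equal numbers of a's and b's
PDA pushes for each 'a', pops for each 'b'
Number of a's = 1
Number of b's = 7
1 != 7 -> Reject

0


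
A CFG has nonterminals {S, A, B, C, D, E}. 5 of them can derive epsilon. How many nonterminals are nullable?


Nonterminals: {S, A, B, C, D, E}
A nonterminal is nullable if it can derive epsilon
Counting nullable nonterminals: 5
Total nullable = 5

5


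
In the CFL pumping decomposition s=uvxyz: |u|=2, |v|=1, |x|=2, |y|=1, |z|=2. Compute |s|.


|s| = |u| + |v| + |x| + |y| + |z|
= 2 + 1 + 2 + 1 + 2
= 3 + 2 + 3
= 5 + 3
= 8

8


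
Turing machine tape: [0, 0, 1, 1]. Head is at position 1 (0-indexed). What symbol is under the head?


Tape: [0, 0, 1, 1]
Positions: 0 1 2 3
Values:    0 0 1 1
Head at position 1
tape[1] = 0

0


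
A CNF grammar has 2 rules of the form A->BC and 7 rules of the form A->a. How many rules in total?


CNF allows two rule forms:
  A -> BC (binary): 2 rules
  A -> a (terminal): 7 rules
Total = 2 + 7 = 9

9


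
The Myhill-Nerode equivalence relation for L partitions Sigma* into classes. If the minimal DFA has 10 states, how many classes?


Myhill-Nerode theorem:
Number of equivalence classes = number of states in minimal DFA
Minimal DFA states = 10
Therefore equivalence classes = 10

10


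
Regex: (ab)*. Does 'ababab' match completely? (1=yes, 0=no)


Pattern: (ab)*
String: 'ababab'
Pattern requires: zero or more repetitions of 'ab'
Pairs: ['ab', 'ab', 'ab']
All pairs are 'ab'? Yes
Result: 1

1


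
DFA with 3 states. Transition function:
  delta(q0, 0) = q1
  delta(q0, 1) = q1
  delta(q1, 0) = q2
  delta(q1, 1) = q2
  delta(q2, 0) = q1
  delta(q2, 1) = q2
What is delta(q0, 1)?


Looking up transition function:
delta(q0, 1) in the table
Row: q0, Column: 1
Result: q1

q1


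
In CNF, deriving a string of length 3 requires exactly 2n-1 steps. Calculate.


Chomsky Normal Form derivation:
String length n = 3
Each step either:
  - Splits a nonterminal into two (n-1 such steps)
  - Converts a nonterminal to terminal (n such steps)
Total = (n-1) + n = 2n - 1
= 2(3) - 1
= 6 - 1
= 5

5


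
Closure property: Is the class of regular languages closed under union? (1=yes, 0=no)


Regular languages are closed under all standard operations:
- Union: Yes (product construction)
- Intersection: Yes (product construction)
- Complement: Yes (swap accept/reject)
- Concatenation: Yes (NFA construction)
Operation: union -> Closed

1


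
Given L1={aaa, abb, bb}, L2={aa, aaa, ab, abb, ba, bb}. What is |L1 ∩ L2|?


L1 = {aaa, abb, bb}
L2 = {aa, aaa, ab, abb, ba, bb}
Checking each string in L1 against L2:
  'aaa': in L2? Yes
  'abb': in L2? Yes
  'bb': in L2? Yes
Intersection = {aaa, abb, bb}
|L1 ∩ L2| = 3

3


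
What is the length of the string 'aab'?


String: 'aab'
Counting characters:
  'a' appears 2 time(s)
  'b' appears 1 time(s)
Total length = 2 + 1 = 3

3


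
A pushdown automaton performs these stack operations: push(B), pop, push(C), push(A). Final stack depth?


Tracing stack operations:
  push(B) -> stack = [B], depth=1
  pop -> removed B, stack = [], depth=0
  push(C) -> stack = [C], depth=1
  push(A) -> stack = [C,A], depth=2
Final depth = 2

2


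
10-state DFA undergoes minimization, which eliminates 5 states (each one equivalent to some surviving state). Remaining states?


Original DFA: 10 states
Redundant states removed: 5
Minimized states = original - removed
= 10 - 5
= 5

5


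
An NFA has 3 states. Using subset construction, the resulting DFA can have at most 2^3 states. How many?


NFA has 3 states
Subset construction: each DFA state = subset of NFA states
Maximum subsets = 2^3
2^3 = 8

8


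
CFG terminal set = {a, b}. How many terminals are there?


Terminal symbols: a, b
Counting each: a (#1), b (#2)
Total = 2

2


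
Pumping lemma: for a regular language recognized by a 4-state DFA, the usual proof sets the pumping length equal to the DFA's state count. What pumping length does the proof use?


Pumping lemma for regular languages (standard proof):
Take p = |Q|, the number of DFA states.
Any string of length >= |Q| passes through |Q|+1 states while reading its first |Q| symbols,
so by pigeonhole some state repeats, giving the loop that can be pumped.
Here |Q| = 4
Therefore the proof uses p = 4

4


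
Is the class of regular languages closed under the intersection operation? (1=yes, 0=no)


Regular languages are closed under:
- Union (DFA product construction)
- Intersection (DFA product construction)
- Complement (swap accept/reject states)
- Concatenation (NFA construction)
- Kleene star (NFA construction)
intersection is in this list
Therefore: closed

1


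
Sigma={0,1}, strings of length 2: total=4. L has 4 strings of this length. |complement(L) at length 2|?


Alphabet: {0,1}
String length: 2
Total strings of length 2 = 2^2 = 4
Strings in L = 4
Complement = total - |L|
= 4 - 4
= 0

0


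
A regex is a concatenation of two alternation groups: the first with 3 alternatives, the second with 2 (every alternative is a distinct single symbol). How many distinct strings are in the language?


First group: 3 alternatives
Second group: 2 alternatives
Concatenation: each choice from group 1 pairs with each from group 2
Total = 3 x 2 = 6

6


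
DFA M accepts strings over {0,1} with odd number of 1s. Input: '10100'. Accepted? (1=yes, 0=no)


DFA has 2 states: q_even (start, accept=no) and q_odd
Processing string '10100' character by character:
  Position 0: read '1', 1-count=1 -> q_odd
  Position 1: read '0', 1-count=1 -> q_odd (no change)
  Position 2: read '1', 1-count=2 -> q_even
  Position 3: read '0', 1-count=2 -> q_even (no change)
  Position 4: read '0', 1-count=2 -> q_even (no change)
Final state: q_even, total 1s = 2 (even); the DFA requires an odd count -> reject

0


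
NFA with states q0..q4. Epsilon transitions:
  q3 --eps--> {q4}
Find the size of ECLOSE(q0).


Starting from q0
Initialize closure = {q0}
q0 has no outgoing epsilon transitions -> nothing to add
Final closure: {q0}
Size = 1

1


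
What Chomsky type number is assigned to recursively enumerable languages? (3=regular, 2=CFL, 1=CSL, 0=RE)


Chomsky hierarchy levels:
  Type 3: Regular (DFA/NFA/regex)
  Type 2: Context-free (PDA)
  Type 1: Context-sensitive
  Type 0: Recursively enumerable (TM)
'recursively enumerable' corresponds to Type 0

0


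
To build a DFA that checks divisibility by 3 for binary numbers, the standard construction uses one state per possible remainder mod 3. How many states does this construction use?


Divisibility by 3 is tracked via the remainder mod 3: 0, 1, ..., 2
The construction assigns one state to each remainder
Number of remainders = 3

3


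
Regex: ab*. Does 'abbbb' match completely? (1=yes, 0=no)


Pattern: ab*
String: 'abbbb'
Pattern requires: exactly one 'a' followed by zero or more 'b's
First char is 'a' -> OK
Rest 'bbbb': all b's? Yes
Result: 1

1


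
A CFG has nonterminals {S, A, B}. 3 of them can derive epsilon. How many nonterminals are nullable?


Nonterminals: {S, A, B}
A nonterminal is nullable if it can derive epsilon
Counting nullable nonterminals: 3
Total nullable = 3

3


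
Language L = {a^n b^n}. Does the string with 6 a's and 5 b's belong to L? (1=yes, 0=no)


Language requires equal numbers of a's and b's
PDA pushes for each 'a', pops for each 'b'
Number of a's = 6
Number of b's = 5
6 != 5 -> Reject

0


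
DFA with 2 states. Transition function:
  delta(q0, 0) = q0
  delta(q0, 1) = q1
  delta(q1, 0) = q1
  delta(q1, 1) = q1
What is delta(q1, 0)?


Looking up transition function:
delta(q1, 0) in the table
Row: q1, Column: 0
Result: q1

q1


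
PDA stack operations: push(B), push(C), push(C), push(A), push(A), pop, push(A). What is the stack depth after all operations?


Tracing stack operations:
  push(B) -> stack = [B], depth=1
  push(C) -> stack = [B,C], depth=2
  push(C) -> stack = [B,C,C], depth=3
  push(A) -> stack = [B,C,C,A], depth=4
  push(A) -> stack = [B,C,C,A,A], depth=5
  pop -> removed A, stack = [B,C,C,A], depth=4
  push(A) -> stack = [B,C,C,A,A], depth=5
Final depth = 5

5


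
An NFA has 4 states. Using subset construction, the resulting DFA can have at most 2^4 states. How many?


NFA has 4 states
Subset construction: each DFA state = subset of NFA states
Maximum subsets = 2^4
2^4 = 16

16


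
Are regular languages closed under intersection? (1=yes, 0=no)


Regular languages are closed under:
- Union (DFA product construction)
- Intersection (DFA product construction)
- Complement (swap accept/reject states)
- Concatenation (NFA construction)
- Kleene star (NFA construction)
intersection is in this list
Therefore: closed

1


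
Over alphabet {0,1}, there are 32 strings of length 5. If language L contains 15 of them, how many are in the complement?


Alphabet: {0,1}
String length: 5
Total strings of length 5 = 2^5 = 32
Strings in L = 15
Complement = total - |L|
= 32 - 15
= 17

17


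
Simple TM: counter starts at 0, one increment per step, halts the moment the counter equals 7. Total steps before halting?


Counter starts at 0. Counting sequence:
  Step 1: counter = 1
  Step 2: counter = 2
  Step 3: counter = 3
  Step 4: counter = 4
  Step 5: counter = 5
  Step 6: counter = 6
  Step 7: counter = 7
Counter reached 7 -> halt
Total steps = 7

7


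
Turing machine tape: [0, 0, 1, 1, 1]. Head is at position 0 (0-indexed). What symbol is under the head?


Tape: [0, 0, 1, 1, 1]
Positions: 0 1 2 3 4
Values:    0 0 1 1 1
Head at position 0
tape[0] = 0

0


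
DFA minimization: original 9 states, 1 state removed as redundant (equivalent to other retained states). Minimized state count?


Original DFA: 9 states
Redundant states removed: 1
Minimized states = original - removed
= 9 - 1
= 8

8


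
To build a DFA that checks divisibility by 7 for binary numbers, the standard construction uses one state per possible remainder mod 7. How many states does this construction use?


Divisibility by 7 is tracked via the remainder mod 7: 0, 1, ..., 6
The construction assigns one state to each remainder
Number of remainders = 7

7


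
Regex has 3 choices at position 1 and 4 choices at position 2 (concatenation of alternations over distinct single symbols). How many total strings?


First group: 3 alternatives
Second group: 4 alternatives
Concatenation: each choice from group 1 pairs with each from group 2
Total = 3 x 4 = 12

12


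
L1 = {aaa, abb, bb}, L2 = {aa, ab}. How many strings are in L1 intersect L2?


L1 = {aaa, abb, bb}
L2 = {aa, ab}
Checking each string in L1 against L2:
  'aaa': in L2? No
  'abb': in L2? No
  'bb': in L2? No
Intersection = {}
|L1 ∩ L2| = 0

0


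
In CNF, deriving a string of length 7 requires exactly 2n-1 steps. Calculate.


Chomsky Normal Form derivation:
String length n = 7
Each step either:
  - Splits a nonterminal into two (n-1 such steps)
  - Converts a nonterminal to terminal (n such steps)
Total = (n-1) + n = 2n - 1
= 2(7) - 1
= 14 - 1
= 13

13


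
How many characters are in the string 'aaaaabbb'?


String: 'aaaaabbb'
Counting characters:
  'a' appears 5 time(s)
  'b' appears 3 time(s)
Total length = 5 + 3 = 8

8


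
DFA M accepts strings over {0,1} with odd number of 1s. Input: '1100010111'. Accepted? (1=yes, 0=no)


DFA has 2 states: q_even (start, accept=no) and q_odd
Processing string '1100010111' character by character:
  Position 0: read '1', 1-count=1 -> q_odd
  Position 1: read '1', 1-count=2 -> q_even
  Position 2: read '0', 1-count=2 -> q_even (no change)
  Position 3: read '0', 1-count=2 -> q_even (no change)
  Position 4: read '0', 1-count=2 -> q_even (no change)
  Position 5: read '1', 1-count=3 -> q_odd
  Position 6: read '0', 1-count=3 -> q_odd (no change)
  Position 7: read '1', 1-count=4 -> q_even
  Position 8: read '1', 1-count=5 -> q_odd
  Position 9: read '1', 1-count=6 -> q_even
Final state: q_even, total 1s = 6 (even); the DFA requires an odd count -> reject

0


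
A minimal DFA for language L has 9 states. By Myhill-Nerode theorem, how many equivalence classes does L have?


Myhill-Nerode theorem:
Number of equivalence classes = number of states in minimal DFA
Minimal DFA states = 9
Therefore equivalence classes = 9

9


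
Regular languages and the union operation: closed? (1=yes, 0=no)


Regular languages are closed under all standard operations:
- Union: Yes (product construction)
- Intersection: Yes (product construction)
- Complement: Yes (swap accept/reject)
- Concatenation: Yes (NFA construction)
Operation: union -> Closed

1


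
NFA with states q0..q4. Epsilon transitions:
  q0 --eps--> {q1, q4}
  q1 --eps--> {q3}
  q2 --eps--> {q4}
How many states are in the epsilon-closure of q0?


Starting from q0
Initialize closure = {q0}
Follow epsilon from q0 -> add q1
Follow epsilon from q0 -> add q4
Follow epsilon from q1 -> add q3
Final closure: {q0, q1, q3, q4}
Size = 4

4


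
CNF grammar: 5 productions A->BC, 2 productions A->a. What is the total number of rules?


CNF allows two rule forms:
  A -> BC (binary): 5 rules
  A -> a (terminal): 2 rules
Total = 5 + 2 = 7

7


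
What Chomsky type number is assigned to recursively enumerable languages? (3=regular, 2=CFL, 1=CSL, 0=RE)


Chomsky hierarchy levels:
  Type 3: Regular (DFA/NFA/regex)
  Type 2: Context-free (PDA)
  Type 1: Context-sensitive
  Type 0: Recursively enumerable (TM)
'recursively enumerable' corresponds to Type 0

0


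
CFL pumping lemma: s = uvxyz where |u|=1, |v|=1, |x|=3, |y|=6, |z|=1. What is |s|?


|s| = |u| + |v| + |x| + |y| + |z|
= 1 + 1 + 3 + 6 + 1
= 2 + 3 + 7
= 5 + 7
= 12

12


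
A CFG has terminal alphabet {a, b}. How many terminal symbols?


Terminal symbols: a, b
Counting each: a (#1), b (#2)
Total = 2

2


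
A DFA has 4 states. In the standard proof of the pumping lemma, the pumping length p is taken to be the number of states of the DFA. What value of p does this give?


Pumping lemma for regular languages (standard proof):
Take p = |Q|, the number of DFA states.
Any string of length >= |Q| passes through |Q|+1 states while reading its first |Q| symbols,
so by pigeonhole some state repeats, giving the loop that can be pumped.
Here |Q| = 4
Therefore the proof uses p = 4

4


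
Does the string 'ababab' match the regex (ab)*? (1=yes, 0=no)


Pattern: (ab)*
String: 'ababab'
Pattern requires: zero or more repetitions of 'ab'
Pairs: ['ab', 'ab', 'ab']
All pairs are 'ab'? Yes
Result: 1

1


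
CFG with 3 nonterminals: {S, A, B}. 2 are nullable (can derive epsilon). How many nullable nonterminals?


Nonterminals: {S, A, B}
A nonterminal is nullable if it can derive epsilon
Counting nullable nonterminals: 2
Total nullable = 2

2


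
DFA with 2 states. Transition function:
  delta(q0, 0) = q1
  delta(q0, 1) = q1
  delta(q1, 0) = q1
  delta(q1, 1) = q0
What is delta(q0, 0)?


Looking up transition function:
delta(q0, 0) in the table
Row: q0, Column: 0
Result: q1

q1


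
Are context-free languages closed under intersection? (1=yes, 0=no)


CFL closure properties:
  Closed under: union, concatenation, Kleene star
  NOT closed under: intersection, complement
Operation 'intersection' is in not-closed list -> No (not closed)

0


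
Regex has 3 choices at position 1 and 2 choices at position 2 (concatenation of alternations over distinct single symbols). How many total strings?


First group: 3 alternatives
Second group: 2 alternatives
Concatenation: each choice from group 1 pairs with each from group 2
Total = 3 x 2 = 6

6


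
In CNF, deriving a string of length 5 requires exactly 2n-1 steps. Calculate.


Chomsky Normal Form derivation:
String length n = 5
Each step either:
  - Splits a nonterminal into two (n-1 such steps)
  - Converts a nonterminal to terminal (n such steps)
Total = (n-1) + n = 2n - 1
= 2(5) - 1
= 10 - 1
= 9

9


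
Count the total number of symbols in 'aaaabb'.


String: 'aaaabb'
Counting characters:
  'a' appears 4 time(s)
  'b' appears 2 time(s)
Total length = 4 + 2 = 6

6
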